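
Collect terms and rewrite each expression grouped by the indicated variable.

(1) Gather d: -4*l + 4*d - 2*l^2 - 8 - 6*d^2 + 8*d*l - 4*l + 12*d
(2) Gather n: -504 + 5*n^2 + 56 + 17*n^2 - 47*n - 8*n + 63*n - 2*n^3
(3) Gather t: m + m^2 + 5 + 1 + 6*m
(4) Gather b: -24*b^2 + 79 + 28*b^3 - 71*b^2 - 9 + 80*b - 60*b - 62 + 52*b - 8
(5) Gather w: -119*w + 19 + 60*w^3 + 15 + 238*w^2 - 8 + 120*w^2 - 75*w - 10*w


(1) = -6*d^2 + d*(8*l + 16) - 2*l^2 - 8*l - 8
(2) = -2*n^3 + 22*n^2 + 8*n - 448
(3) = m^2 + 7*m + 6
(4) = 28*b^3 - 95*b^2 + 72*b
(5) = 60*w^3 + 358*w^2 - 204*w + 26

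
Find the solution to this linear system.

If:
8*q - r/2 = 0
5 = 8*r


Then:
q = 5/128
r = 5/8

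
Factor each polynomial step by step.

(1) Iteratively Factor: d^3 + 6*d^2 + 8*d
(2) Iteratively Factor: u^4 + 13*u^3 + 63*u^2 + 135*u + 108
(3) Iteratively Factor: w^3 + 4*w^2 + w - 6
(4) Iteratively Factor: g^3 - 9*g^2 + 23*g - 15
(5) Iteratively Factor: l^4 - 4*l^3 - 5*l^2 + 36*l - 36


(1) = (d + 2)*(d^2 + 4*d) = (d + 2)*(d + 4)*(d)
(2) = (u + 4)*(u^3 + 9*u^2 + 27*u + 27) = (u + 3)*(u + 4)*(u^2 + 6*u + 9) = (u + 3)^2*(u + 4)*(u + 3)
(3) = (w - 1)*(w^2 + 5*w + 6) = (w - 1)*(w + 3)*(w + 2)
(4) = (g - 3)*(g^2 - 6*g + 5) = (g - 3)*(g - 1)*(g - 5)
(5) = (l + 3)*(l^3 - 7*l^2 + 16*l - 12) = (l - 2)*(l + 3)*(l^2 - 5*l + 6) = (l - 3)*(l - 2)*(l + 3)*(l - 2)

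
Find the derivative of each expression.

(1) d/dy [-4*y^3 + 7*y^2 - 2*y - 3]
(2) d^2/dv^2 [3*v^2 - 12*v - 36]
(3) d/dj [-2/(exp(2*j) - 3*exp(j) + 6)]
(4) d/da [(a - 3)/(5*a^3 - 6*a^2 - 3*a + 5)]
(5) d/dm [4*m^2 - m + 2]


(1) = -12*y^2 + 14*y - 2
(2) = 6
(3) = (4*exp(j) - 6)*exp(j)/(exp(2*j) - 3*exp(j) + 6)^2
(4) = (-10*a^3 + 51*a^2 - 36*a - 4)/(25*a^6 - 60*a^5 + 6*a^4 + 86*a^3 - 51*a^2 - 30*a + 25)
(5) = 8*m - 1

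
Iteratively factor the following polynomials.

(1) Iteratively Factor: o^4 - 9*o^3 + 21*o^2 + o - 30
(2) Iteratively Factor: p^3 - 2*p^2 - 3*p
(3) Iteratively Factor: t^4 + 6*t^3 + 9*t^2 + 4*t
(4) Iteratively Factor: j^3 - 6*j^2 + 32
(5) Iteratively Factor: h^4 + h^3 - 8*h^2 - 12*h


(1) = (o - 2)*(o^3 - 7*o^2 + 7*o + 15) = (o - 3)*(o - 2)*(o^2 - 4*o - 5) = (o - 5)*(o - 3)*(o - 2)*(o + 1)
(2) = (p - 3)*(p^2 + p) = p*(p - 3)*(p + 1)
(3) = (t + 1)*(t^3 + 5*t^2 + 4*t) = t*(t + 1)*(t^2 + 5*t + 4) = t*(t + 1)*(t + 4)*(t + 1)
(4) = (j - 4)*(j^2 - 2*j - 8) = (j - 4)^2*(j + 2)
(5) = (h + 2)*(h^3 - h^2 - 6*h) = h*(h + 2)*(h^2 - h - 6) = h*(h + 2)^2*(h - 3)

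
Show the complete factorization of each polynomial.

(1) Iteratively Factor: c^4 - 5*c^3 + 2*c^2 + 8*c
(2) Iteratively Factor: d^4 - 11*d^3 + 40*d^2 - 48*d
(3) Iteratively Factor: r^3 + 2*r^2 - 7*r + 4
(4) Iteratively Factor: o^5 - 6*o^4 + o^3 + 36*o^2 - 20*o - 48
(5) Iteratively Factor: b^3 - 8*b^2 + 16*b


(1) = (c - 2)*(c^3 - 3*c^2 - 4*c) = (c - 2)*(c + 1)*(c^2 - 4*c) = (c - 4)*(c - 2)*(c + 1)*(c)
(2) = (d)*(d^3 - 11*d^2 + 40*d - 48) = d*(d - 4)*(d^2 - 7*d + 12) = d*(d - 4)*(d - 3)*(d - 4)
(3) = (r - 1)*(r^2 + 3*r - 4) = (r - 1)*(r + 4)*(r - 1)
(4) = (o - 2)*(o^4 - 4*o^3 - 7*o^2 + 22*o + 24) = (o - 3)*(o - 2)*(o^3 - o^2 - 10*o - 8) = (o - 4)*(o - 3)*(o - 2)*(o^2 + 3*o + 2) = (o - 4)*(o - 3)*(o - 2)*(o + 2)*(o + 1)
(5) = (b - 4)*(b^2 - 4*b) = (b - 4)^2*(b)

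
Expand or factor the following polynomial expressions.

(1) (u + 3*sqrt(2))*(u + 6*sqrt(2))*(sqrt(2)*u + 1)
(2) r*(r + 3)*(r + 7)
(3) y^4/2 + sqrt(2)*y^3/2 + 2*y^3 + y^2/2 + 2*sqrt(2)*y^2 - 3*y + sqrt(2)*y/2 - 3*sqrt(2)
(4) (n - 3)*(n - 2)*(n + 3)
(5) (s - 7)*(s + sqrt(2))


(1) = sqrt(2)*u^3 + 19*u^2 + 45*sqrt(2)*u + 36
(2) = r^3 + 10*r^2 + 21*r
(3) = (y/2 + sqrt(2)/2)*(y - 1)*(y + 2)*(y + 3)
(4) = n^3 - 2*n^2 - 9*n + 18
(5) = s^2 - 7*s + sqrt(2)*s - 7*sqrt(2)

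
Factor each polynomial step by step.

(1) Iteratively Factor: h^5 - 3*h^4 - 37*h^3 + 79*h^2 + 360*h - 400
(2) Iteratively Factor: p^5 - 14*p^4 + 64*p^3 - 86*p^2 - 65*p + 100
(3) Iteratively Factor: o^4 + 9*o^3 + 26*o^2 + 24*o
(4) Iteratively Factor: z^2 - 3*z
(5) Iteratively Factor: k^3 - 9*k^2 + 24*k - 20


(1) = (h + 4)*(h^4 - 7*h^3 - 9*h^2 + 115*h - 100) = (h + 4)^2*(h^3 - 11*h^2 + 35*h - 25) = (h - 5)*(h + 4)^2*(h^2 - 6*h + 5) = (h - 5)^2*(h + 4)^2*(h - 1)
(2) = (p - 1)*(p^4 - 13*p^3 + 51*p^2 - 35*p - 100) = (p - 5)*(p - 1)*(p^3 - 8*p^2 + 11*p + 20) = (p - 5)^2*(p - 1)*(p^2 - 3*p - 4) = (p - 5)^2*(p - 4)*(p - 1)*(p + 1)
(3) = (o + 2)*(o^3 + 7*o^2 + 12*o) = (o + 2)*(o + 4)*(o^2 + 3*o) = o*(o + 2)*(o + 4)*(o + 3)
(4) = (z - 3)*(z)
(5) = (k - 5)*(k^2 - 4*k + 4) = (k - 5)*(k - 2)*(k - 2)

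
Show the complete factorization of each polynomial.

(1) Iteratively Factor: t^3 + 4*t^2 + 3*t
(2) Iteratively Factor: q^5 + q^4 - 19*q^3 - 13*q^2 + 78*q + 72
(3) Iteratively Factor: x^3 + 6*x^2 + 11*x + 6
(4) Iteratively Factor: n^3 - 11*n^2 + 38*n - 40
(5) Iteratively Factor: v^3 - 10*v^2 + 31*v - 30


(1) = (t + 3)*(t^2 + t) = t*(t + 3)*(t + 1)
(2) = (q + 1)*(q^4 - 19*q^2 + 6*q + 72) = (q - 3)*(q + 1)*(q^3 + 3*q^2 - 10*q - 24) = (q - 3)^2*(q + 1)*(q^2 + 6*q + 8) = (q - 3)^2*(q + 1)*(q + 4)*(q + 2)
(3) = (x + 3)*(x^2 + 3*x + 2) = (x + 1)*(x + 3)*(x + 2)
(4) = (n - 5)*(n^2 - 6*n + 8) = (n - 5)*(n - 4)*(n - 2)
(5) = (v - 3)*(v^2 - 7*v + 10) = (v - 3)*(v - 2)*(v - 5)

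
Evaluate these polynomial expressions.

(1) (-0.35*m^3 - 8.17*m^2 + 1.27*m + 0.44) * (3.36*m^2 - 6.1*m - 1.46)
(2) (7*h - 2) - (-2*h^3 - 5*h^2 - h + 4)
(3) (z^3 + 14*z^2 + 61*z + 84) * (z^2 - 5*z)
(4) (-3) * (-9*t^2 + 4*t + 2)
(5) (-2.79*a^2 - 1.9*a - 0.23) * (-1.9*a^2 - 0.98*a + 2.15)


(1) = -1.176*m^5 - 25.3162*m^4 + 54.6152*m^3 + 5.6596*m^2 - 4.5382*m - 0.6424
(2) = 2*h^3 + 5*h^2 + 8*h - 6
(3) = z^5 + 9*z^4 - 9*z^3 - 221*z^2 - 420*z
(4) = 27*t^2 - 12*t - 6
(5) = 5.301*a^4 + 6.3442*a^3 - 3.6995*a^2 - 3.8596*a - 0.4945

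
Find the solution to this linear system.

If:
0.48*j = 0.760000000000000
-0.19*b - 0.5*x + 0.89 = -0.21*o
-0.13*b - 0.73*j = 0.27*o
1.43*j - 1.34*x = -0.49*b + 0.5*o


Then:
b = -2.93
j = 1.58
o = -2.87
x = 1.69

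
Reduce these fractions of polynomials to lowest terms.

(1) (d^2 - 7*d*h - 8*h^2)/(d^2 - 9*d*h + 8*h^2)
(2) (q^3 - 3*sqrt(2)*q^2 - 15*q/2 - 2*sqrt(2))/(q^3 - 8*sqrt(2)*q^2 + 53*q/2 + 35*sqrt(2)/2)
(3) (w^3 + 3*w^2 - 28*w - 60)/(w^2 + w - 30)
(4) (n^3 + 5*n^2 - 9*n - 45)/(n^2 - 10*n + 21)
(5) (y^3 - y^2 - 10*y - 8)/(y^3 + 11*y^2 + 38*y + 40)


(1) = (d + h)/(d - h)
(2) = (4*q^2 - 14*sqrt(2)*q - 16)/(4*q^2 - 34*sqrt(2)*q + 140)
(3) = w + 2
(4) = (n^2 + 8*n + 15)/(n - 7)
(5) = (y^2 - 3*y - 4)/(y^2 + 9*y + 20)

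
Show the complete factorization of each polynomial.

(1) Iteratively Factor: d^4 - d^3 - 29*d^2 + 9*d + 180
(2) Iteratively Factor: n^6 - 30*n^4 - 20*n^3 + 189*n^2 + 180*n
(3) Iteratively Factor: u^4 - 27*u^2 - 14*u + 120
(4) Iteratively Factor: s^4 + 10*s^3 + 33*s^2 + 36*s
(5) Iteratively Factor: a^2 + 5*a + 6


(1) = (d + 4)*(d^3 - 5*d^2 - 9*d + 45) = (d - 5)*(d + 4)*(d^2 - 9) = (d - 5)*(d + 3)*(d + 4)*(d - 3)
(2) = (n)*(n^5 - 30*n^3 - 20*n^2 + 189*n + 180) = n*(n + 3)*(n^4 - 3*n^3 - 21*n^2 + 43*n + 60) = n*(n - 5)*(n + 3)*(n^3 + 2*n^2 - 11*n - 12) = n*(n - 5)*(n + 3)*(n + 4)*(n^2 - 2*n - 3) = n*(n - 5)*(n + 1)*(n + 3)*(n + 4)*(n - 3)
(3) = (u - 5)*(u^3 + 5*u^2 - 2*u - 24) = (u - 5)*(u + 3)*(u^2 + 2*u - 8) = (u - 5)*(u + 3)*(u + 4)*(u - 2)
(4) = (s + 3)*(s^3 + 7*s^2 + 12*s) = s*(s + 3)*(s^2 + 7*s + 12) = s*(s + 3)*(s + 4)*(s + 3)
(5) = (a + 2)*(a + 3)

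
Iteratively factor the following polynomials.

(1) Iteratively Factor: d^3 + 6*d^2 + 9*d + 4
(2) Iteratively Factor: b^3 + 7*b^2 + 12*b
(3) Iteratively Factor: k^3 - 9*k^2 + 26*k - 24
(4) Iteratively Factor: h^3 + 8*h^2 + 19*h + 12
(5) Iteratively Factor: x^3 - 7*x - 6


(1) = (d + 4)*(d^2 + 2*d + 1) = (d + 1)*(d + 4)*(d + 1)
(2) = (b + 3)*(b^2 + 4*b) = (b + 3)*(b + 4)*(b)
(3) = (k - 2)*(k^2 - 7*k + 12) = (k - 4)*(k - 2)*(k - 3)
(4) = (h + 1)*(h^2 + 7*h + 12) = (h + 1)*(h + 4)*(h + 3)
(5) = (x - 3)*(x^2 + 3*x + 2) = (x - 3)*(x + 2)*(x + 1)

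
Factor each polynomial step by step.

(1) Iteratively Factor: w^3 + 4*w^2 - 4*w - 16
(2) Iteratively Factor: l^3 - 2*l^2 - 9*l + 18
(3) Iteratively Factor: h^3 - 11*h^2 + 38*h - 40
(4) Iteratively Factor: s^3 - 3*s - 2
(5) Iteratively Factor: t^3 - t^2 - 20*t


(1) = (w + 2)*(w^2 + 2*w - 8) = (w + 2)*(w + 4)*(w - 2)
(2) = (l - 3)*(l^2 + l - 6) = (l - 3)*(l - 2)*(l + 3)
(3) = (h - 5)*(h^2 - 6*h + 8) = (h - 5)*(h - 2)*(h - 4)
(4) = (s + 1)*(s^2 - s - 2) = (s - 2)*(s + 1)*(s + 1)
(5) = (t)*(t^2 - t - 20) = t*(t - 5)*(t + 4)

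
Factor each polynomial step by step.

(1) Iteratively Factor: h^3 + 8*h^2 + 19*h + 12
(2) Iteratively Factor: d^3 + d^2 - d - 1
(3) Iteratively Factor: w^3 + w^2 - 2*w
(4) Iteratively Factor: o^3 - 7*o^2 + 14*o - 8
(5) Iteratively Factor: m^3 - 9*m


(1) = (h + 1)*(h^2 + 7*h + 12) = (h + 1)*(h + 3)*(h + 4)
(2) = (d + 1)*(d^2 - 1) = (d + 1)^2*(d - 1)
(3) = (w)*(w^2 + w - 2) = w*(w - 1)*(w + 2)
(4) = (o - 2)*(o^2 - 5*o + 4) = (o - 2)*(o - 1)*(o - 4)
(5) = (m)*(m^2 - 9) = m*(m + 3)*(m - 3)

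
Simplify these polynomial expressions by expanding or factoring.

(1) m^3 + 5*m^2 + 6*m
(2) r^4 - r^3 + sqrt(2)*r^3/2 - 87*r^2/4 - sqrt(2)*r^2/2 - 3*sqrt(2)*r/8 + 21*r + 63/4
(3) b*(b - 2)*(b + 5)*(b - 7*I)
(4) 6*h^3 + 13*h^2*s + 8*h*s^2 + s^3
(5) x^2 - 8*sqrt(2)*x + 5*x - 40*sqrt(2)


(1) = m*(m + 2)*(m + 3)
(2) = (r - 3/2)*(r + 1/2)*(r - 3*sqrt(2))*(r + 7*sqrt(2)/2)
(3) = b^4 + 3*b^3 - 7*I*b^3 - 10*b^2 - 21*I*b^2 + 70*I*b
(4) = (h + s)^2*(6*h + s)
(5) = (x + 5)*(x - 8*sqrt(2))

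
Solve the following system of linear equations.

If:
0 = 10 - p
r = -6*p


Then:
p = 10
r = -60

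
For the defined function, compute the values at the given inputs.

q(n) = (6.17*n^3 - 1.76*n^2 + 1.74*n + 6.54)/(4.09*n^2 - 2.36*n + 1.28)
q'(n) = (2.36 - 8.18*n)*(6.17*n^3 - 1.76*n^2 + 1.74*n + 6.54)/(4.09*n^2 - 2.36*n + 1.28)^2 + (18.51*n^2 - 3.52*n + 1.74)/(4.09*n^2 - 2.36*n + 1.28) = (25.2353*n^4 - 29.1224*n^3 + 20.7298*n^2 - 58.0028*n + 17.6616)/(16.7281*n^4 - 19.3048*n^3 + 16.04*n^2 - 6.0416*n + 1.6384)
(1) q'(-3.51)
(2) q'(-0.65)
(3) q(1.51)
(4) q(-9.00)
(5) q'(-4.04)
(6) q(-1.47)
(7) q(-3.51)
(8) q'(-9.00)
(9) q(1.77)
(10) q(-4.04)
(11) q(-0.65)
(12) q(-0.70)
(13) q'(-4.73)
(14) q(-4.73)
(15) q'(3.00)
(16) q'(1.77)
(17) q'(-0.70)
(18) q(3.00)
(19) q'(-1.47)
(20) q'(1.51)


(1) = 1.55
(2) = 3.71
(3) = 3.75
(4) = -13.14
(5) = 1.53
(6) = -1.43
(7) = -4.80
(8) = 1.51
(9) = 3.86
(10) = -5.62
(11) = 0.65
(12) = 0.47
(13) = 1.52
(14) = -6.68
(15) = 1.34
(16) = 0.67
(17) = 3.47
(18) = 5.24
(19) = 1.94
(20) = 0.17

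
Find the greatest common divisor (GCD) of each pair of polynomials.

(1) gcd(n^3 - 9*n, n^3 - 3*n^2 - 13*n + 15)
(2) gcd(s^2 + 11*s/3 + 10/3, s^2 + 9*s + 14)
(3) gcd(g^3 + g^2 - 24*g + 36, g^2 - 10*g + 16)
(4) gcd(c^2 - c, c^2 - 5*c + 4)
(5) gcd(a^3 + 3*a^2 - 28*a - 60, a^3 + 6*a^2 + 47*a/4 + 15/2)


(1) = n + 3
(2) = gcd((s + 5/3)*(s + 2), (s + 2)*(s + 7)) = s + 2
(3) = gcd((g - 3)*(g - 2)*(g + 6), (g - 8)*(g - 2)) = g - 2
(4) = gcd(c*(c - 1), (c - 4)*(c - 1)) = c - 1
(5) = a + 2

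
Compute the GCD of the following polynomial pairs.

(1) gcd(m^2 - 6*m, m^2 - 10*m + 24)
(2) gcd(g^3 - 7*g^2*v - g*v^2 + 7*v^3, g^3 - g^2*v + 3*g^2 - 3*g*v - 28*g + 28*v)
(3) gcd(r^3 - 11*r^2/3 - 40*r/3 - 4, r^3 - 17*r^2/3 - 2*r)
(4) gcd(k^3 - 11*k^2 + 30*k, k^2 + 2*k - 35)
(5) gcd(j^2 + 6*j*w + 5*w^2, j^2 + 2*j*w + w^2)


(1) = gcd(m*(m - 6), (m - 6)*(m - 4)) = m - 6
(2) = -g + v
(3) = gcd((r - 6)*(r + 1/3)*(r + 2), r*(r - 6)*(r + 1/3)) = r^2 - 17*r/3 - 2
(4) = k - 5
(5) = j + w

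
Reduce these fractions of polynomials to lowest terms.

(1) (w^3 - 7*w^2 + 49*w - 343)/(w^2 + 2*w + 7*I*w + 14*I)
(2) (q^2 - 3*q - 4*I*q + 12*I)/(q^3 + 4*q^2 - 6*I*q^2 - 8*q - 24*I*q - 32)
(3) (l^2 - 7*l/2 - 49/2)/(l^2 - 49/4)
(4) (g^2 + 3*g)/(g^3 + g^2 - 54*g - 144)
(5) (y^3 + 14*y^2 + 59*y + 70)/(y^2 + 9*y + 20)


(1) = (w^2 + w*(-7 - 7*I) + 49*I)/(w + 2)
(2) = (q - 3)/(q^2 + q*(4 - 2*I) - 8*I)
(3) = (2*l - 14)/(2*l - 7)
(4) = g/(g^2 - 2*g - 48)
(5) = (y^2 + 9*y + 14)/(y + 4)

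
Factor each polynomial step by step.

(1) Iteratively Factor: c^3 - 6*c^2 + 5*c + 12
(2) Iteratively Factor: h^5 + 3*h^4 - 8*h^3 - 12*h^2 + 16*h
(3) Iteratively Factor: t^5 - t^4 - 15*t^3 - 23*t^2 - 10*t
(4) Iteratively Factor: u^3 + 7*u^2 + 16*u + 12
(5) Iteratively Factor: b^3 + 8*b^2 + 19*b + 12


(1) = (c - 3)*(c^2 - 3*c - 4) = (c - 3)*(c + 1)*(c - 4)
(2) = (h - 2)*(h^4 + 5*h^3 + 2*h^2 - 8*h) = (h - 2)*(h - 1)*(h^3 + 6*h^2 + 8*h) = h*(h - 2)*(h - 1)*(h^2 + 6*h + 8) = h*(h - 2)*(h - 1)*(h + 4)*(h + 2)
(3) = (t)*(t^4 - t^3 - 15*t^2 - 23*t - 10) = t*(t + 2)*(t^3 - 3*t^2 - 9*t - 5) = t*(t + 1)*(t + 2)*(t^2 - 4*t - 5) = t*(t + 1)^2*(t + 2)*(t - 5)
(4) = (u + 2)*(u^2 + 5*u + 6) = (u + 2)*(u + 3)*(u + 2)
(5) = (b + 4)*(b^2 + 4*b + 3) = (b + 1)*(b + 4)*(b + 3)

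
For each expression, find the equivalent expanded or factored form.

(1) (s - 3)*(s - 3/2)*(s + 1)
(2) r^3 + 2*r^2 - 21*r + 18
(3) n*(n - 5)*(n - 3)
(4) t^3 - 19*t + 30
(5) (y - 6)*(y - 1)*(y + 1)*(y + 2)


(1) = s^3 - 7*s^2/2 + 9/2
(2) = (r - 3)*(r - 1)*(r + 6)
(3) = n^3 - 8*n^2 + 15*n
(4) = (t - 3)*(t - 2)*(t + 5)
(5) = y^4 - 4*y^3 - 13*y^2 + 4*y + 12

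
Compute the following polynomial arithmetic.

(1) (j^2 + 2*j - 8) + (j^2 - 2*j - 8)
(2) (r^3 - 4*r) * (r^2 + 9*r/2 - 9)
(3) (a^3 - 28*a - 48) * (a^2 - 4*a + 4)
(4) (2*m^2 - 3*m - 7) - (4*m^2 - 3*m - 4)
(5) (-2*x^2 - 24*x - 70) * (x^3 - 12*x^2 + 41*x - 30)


(1) = 2*j^2 - 16
(2) = r^5 + 9*r^4/2 - 13*r^3 - 18*r^2 + 36*r
(3) = a^5 - 4*a^4 - 24*a^3 + 64*a^2 + 80*a - 192
(4) = -2*m^2 - 3
(5) = -2*x^5 + 136*x^3 - 84*x^2 - 2150*x + 2100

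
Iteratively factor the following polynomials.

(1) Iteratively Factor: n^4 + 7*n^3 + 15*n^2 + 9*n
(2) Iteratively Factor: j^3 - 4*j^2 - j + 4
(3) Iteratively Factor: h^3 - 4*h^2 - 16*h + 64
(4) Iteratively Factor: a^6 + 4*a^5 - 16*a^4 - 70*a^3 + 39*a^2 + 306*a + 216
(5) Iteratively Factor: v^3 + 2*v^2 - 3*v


(1) = (n + 3)*(n^3 + 4*n^2 + 3*n) = n*(n + 3)*(n^2 + 4*n + 3) = n*(n + 1)*(n + 3)*(n + 3)
(2) = (j - 4)*(j^2 - 1) = (j - 4)*(j + 1)*(j - 1)
(3) = (h + 4)*(h^2 - 8*h + 16) = (h - 4)*(h + 4)*(h - 4)
(4) = (a + 4)*(a^5 - 16*a^3 - 6*a^2 + 63*a + 54) = (a + 3)*(a + 4)*(a^4 - 3*a^3 - 7*a^2 + 15*a + 18) = (a + 1)*(a + 3)*(a + 4)*(a^3 - 4*a^2 - 3*a + 18) = (a - 3)*(a + 1)*(a + 3)*(a + 4)*(a^2 - a - 6) = (a - 3)*(a + 1)*(a + 2)*(a + 3)*(a + 4)*(a - 3)
(5) = (v + 3)*(v^2 - v) = v*(v + 3)*(v - 1)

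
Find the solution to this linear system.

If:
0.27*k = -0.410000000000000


Then:
k = -1.52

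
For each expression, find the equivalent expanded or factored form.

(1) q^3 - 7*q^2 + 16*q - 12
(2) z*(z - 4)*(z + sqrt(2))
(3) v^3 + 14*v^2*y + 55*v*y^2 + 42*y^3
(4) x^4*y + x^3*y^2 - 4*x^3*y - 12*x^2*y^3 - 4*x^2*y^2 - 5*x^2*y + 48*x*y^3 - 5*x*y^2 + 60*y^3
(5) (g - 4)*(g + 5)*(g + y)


(1) = (q - 3)*(q - 2)^2
(2) = z^3 - 4*z^2 + sqrt(2)*z^2 - 4*sqrt(2)*z
(3) = (v + y)*(v + 6*y)*(v + 7*y)
(4) = (x - 5)*(x - 3*y)*(x + 4*y)*(x*y + y)
(5) = g^3 + g^2*y + g^2 + g*y - 20*g - 20*y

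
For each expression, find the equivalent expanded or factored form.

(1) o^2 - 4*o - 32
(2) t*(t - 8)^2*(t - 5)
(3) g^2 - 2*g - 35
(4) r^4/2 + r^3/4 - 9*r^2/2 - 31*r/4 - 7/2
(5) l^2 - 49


(1) = (o - 8)*(o + 4)
(2) = t^4 - 21*t^3 + 144*t^2 - 320*t
(3) = (g - 7)*(g + 5)
(4) = (r/2 + 1/2)*(r - 7/2)*(r + 1)*(r + 2)
(5) = (l - 7)*(l + 7)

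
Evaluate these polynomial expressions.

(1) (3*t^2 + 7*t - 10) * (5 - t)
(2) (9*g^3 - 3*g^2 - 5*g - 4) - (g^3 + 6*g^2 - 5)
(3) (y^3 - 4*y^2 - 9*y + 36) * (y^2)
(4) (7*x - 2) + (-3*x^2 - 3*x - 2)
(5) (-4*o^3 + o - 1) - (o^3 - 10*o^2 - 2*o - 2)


(1) = -3*t^3 + 8*t^2 + 45*t - 50
(2) = 8*g^3 - 9*g^2 - 5*g + 1
(3) = y^5 - 4*y^4 - 9*y^3 + 36*y^2
(4) = -3*x^2 + 4*x - 4
(5) = -5*o^3 + 10*o^2 + 3*o + 1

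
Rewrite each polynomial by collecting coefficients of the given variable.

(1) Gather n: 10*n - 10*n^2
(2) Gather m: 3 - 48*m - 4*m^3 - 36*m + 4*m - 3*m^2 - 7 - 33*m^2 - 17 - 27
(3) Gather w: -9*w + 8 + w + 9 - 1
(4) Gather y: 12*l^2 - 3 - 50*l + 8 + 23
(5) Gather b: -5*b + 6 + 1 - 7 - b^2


(1) = -10*n^2 + 10*n
(2) = -4*m^3 - 36*m^2 - 80*m - 48
(3) = 16 - 8*w
(4) = 12*l^2 - 50*l + 28
(5) = -b^2 - 5*b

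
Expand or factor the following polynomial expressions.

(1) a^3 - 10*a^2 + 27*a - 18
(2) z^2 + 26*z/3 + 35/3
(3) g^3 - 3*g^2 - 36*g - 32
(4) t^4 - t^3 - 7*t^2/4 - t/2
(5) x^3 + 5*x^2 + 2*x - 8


(1) = (a - 6)*(a - 3)*(a - 1)
(2) = (z + 5/3)*(z + 7)
(3) = (g - 8)*(g + 1)*(g + 4)
(4) = t*(t - 2)*(t + 1/2)^2
(5) = (x - 1)*(x + 2)*(x + 4)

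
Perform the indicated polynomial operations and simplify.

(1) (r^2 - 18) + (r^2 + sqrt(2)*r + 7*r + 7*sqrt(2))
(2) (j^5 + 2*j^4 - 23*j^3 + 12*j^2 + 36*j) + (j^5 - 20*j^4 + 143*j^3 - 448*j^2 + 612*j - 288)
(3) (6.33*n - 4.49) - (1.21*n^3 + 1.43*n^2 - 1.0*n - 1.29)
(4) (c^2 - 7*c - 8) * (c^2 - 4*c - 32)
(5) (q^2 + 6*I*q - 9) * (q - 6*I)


(1) = 2*r^2 + sqrt(2)*r + 7*r - 18 + 7*sqrt(2)
(2) = 2*j^5 - 18*j^4 + 120*j^3 - 436*j^2 + 648*j - 288
(3) = -1.21*n^3 - 1.43*n^2 + 7.33*n - 3.2
(4) = c^4 - 11*c^3 - 12*c^2 + 256*c + 256
(5) = q^3 + 27*q + 54*I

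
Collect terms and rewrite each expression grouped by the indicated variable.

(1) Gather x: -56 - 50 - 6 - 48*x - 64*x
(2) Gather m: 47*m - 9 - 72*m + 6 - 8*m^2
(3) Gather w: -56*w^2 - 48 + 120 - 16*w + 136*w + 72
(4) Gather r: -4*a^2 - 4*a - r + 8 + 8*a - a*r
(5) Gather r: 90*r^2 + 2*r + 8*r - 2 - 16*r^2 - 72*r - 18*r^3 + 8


(1) = -112*x - 112
(2) = -8*m^2 - 25*m - 3
(3) = -56*w^2 + 120*w + 144
(4) = -4*a^2 + 4*a + r*(-a - 1) + 8
(5) = -18*r^3 + 74*r^2 - 62*r + 6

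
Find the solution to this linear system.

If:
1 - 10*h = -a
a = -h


Then:
a = -1/11
h = 1/11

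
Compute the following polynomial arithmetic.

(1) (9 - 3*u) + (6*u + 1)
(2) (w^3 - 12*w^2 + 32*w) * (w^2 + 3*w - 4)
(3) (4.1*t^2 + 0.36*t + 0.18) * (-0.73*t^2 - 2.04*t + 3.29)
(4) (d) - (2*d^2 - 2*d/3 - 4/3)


(1) = 3*u + 10
(2) = w^5 - 9*w^4 - 8*w^3 + 144*w^2 - 128*w
(3) = -2.993*t^4 - 8.6268*t^3 + 12.6232*t^2 + 0.8172*t + 0.5922
(4) = -2*d^2 + 5*d/3 + 4/3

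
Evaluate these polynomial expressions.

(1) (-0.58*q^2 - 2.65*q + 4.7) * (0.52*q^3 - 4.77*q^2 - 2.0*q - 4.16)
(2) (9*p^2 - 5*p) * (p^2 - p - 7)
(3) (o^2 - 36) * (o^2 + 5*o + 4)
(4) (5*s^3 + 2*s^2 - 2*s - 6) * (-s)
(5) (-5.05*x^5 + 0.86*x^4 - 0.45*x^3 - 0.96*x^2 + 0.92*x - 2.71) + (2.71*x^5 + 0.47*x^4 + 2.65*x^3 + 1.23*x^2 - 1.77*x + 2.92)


(1) = -0.3016*q^5 + 1.3886*q^4 + 16.2445*q^3 - 14.7062*q^2 + 1.624*q - 19.552
(2) = 9*p^4 - 14*p^3 - 58*p^2 + 35*p
(3) = o^4 + 5*o^3 - 32*o^2 - 180*o - 144
(4) = -5*s^4 - 2*s^3 + 2*s^2 + 6*s
(5) = -2.34*x^5 + 1.33*x^4 + 2.2*x^3 + 0.27*x^2 - 0.85*x + 0.21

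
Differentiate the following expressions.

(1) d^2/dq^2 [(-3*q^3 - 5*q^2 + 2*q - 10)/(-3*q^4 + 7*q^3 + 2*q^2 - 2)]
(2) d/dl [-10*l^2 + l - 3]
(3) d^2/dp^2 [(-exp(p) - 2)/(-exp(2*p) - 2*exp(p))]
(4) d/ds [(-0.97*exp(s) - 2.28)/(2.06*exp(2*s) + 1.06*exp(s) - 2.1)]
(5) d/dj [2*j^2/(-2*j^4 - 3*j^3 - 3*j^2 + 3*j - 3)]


(1) = 2*(27*q^9 + 135*q^8 - 369*q^7 + 1469*q^6 - 3624*q^5 + 2208*q^4 + 1734*q^3 - 348*q^2 + 432*q + 60)/(27*q^12 - 189*q^11 + 387*q^10 - 91*q^9 - 204*q^8 - 336*q^7 + 214*q^6 + 168*q^5 + 60*q^4 - 84*q^3 - 24*q^2 + 8)
(2) = 1 - 20*l
(3) = exp(-p)
(4) = (1.9982*exp(2*s) + 9.3936*exp(s) + 4.4538)*exp(s)/(4.2436*exp(4*s) + 4.3672*exp(3*s) - 7.5284*exp(2*s) - 4.452*exp(s) + 4.41)
(5) = 2*j*(4*j^4 + 3*j^3 + 3*j - 6)/(4*j^8 + 12*j^7 + 21*j^6 + 6*j^5 + 3*j^4 + 27*j^2 - 18*j + 9)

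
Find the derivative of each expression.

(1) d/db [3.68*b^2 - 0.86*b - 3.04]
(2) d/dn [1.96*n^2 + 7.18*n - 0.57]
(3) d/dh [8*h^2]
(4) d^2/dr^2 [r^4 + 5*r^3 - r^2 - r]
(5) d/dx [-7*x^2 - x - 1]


(1) = 7.36*b - 0.86
(2) = 3.92*n + 7.18
(3) = 16*h
(4) = 12*r^2 + 30*r - 2
(5) = -14*x - 1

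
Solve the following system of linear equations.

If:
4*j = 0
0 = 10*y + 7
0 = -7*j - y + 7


Then:
No Solution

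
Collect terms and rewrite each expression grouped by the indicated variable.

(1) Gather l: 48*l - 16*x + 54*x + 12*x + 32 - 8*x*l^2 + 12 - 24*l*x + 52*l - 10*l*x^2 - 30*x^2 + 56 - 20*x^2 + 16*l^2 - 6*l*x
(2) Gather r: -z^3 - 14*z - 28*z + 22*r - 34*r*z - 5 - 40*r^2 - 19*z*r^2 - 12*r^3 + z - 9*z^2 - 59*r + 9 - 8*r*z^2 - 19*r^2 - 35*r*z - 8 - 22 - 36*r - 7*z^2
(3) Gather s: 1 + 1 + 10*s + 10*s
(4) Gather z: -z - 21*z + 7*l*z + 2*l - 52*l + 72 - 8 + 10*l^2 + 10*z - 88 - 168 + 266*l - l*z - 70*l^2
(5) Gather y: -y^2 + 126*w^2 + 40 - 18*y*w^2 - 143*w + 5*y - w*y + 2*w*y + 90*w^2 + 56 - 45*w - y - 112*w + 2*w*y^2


(1) = l^2*(16 - 8*x) + l*(-10*x^2 - 30*x + 100) - 50*x^2 + 50*x + 100
(2) = -12*r^3 + r^2*(-19*z - 59) + r*(-8*z^2 - 69*z - 73) - z^3 - 16*z^2 - 41*z - 26
(3) = 20*s + 2
(4) = -60*l^2 + 216*l + z*(6*l - 12) - 192
(5) = 216*w^2 - 300*w + y^2*(2*w - 1) + y*(-18*w^2 + w + 4) + 96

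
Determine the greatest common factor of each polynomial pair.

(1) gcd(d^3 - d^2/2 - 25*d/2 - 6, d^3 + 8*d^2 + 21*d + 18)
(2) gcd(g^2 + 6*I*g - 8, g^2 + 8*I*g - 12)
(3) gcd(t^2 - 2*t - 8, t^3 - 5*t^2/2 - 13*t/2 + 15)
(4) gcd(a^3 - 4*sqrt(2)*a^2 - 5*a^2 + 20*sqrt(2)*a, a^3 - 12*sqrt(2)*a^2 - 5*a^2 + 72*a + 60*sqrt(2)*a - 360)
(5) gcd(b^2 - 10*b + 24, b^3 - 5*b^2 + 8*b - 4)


(1) = d + 3
(2) = g + 2*I
(3) = 1
(4) = gcd(a*(a - 5)*(a - 4*sqrt(2)), (a - 5)*(a - 6*sqrt(2))^2) = a - 5
(5) = gcd((b - 6)*(b - 4), (b - 2)^2*(b - 1)) = 1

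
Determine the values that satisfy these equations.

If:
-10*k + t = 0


Then:
k = t/10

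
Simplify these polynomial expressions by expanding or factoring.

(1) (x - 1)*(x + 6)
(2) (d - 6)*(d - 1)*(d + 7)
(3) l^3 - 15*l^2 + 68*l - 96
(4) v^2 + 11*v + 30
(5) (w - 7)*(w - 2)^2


(1) = x^2 + 5*x - 6
(2) = d^3 - 43*d + 42
(3) = (l - 8)*(l - 4)*(l - 3)
(4) = (v + 5)*(v + 6)
(5) = w^3 - 11*w^2 + 32*w - 28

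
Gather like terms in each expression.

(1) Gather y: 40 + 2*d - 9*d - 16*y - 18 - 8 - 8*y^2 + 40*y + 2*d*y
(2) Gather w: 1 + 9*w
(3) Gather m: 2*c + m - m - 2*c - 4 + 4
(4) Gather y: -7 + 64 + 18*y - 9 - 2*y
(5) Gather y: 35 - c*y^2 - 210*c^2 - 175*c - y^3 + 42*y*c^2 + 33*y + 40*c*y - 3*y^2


(1) = -7*d - 8*y^2 + y*(2*d + 24) + 14
(2) = 9*w + 1
(3) = 0
(4) = 16*y + 48
(5) = -210*c^2 - 175*c - y^3 + y^2*(-c - 3) + y*(42*c^2 + 40*c + 33) + 35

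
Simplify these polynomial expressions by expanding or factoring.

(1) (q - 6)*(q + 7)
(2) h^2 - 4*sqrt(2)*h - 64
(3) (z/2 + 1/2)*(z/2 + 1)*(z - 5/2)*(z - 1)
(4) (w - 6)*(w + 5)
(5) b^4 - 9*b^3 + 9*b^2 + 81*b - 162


(1) = q^2 + q - 42
(2) = (h - 8*sqrt(2))*(h + 4*sqrt(2))
(3) = z^4/4 - z^3/8 - 3*z^2/2 + z/8 + 5/4
(4) = w^2 - w - 30
(5) = (b - 6)*(b - 3)^2*(b + 3)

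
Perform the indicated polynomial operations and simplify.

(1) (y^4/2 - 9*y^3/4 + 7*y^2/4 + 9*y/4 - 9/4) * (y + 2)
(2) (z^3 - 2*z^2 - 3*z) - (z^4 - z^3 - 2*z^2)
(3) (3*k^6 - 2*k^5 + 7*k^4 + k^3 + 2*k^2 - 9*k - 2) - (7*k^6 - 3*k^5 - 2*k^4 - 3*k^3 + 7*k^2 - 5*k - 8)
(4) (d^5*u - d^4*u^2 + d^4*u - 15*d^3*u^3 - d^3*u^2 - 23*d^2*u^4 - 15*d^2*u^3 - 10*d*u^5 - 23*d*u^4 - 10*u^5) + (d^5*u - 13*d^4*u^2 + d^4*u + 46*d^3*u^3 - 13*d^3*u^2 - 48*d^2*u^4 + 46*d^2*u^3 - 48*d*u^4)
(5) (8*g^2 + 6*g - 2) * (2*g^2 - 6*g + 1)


(1) = y^5/2 - 5*y^4/4 - 11*y^3/4 + 23*y^2/4 + 9*y/4 - 9/2
(2) = -z^4 + 2*z^3 - 3*z
(3) = -4*k^6 + k^5 + 9*k^4 + 4*k^3 - 5*k^2 - 4*k + 6
(4) = 2*d^5*u - 14*d^4*u^2 + 2*d^4*u + 31*d^3*u^3 - 14*d^3*u^2 - 71*d^2*u^4 + 31*d^2*u^3 - 10*d*u^5 - 71*d*u^4 - 10*u^5
(5) = 16*g^4 - 36*g^3 - 32*g^2 + 18*g - 2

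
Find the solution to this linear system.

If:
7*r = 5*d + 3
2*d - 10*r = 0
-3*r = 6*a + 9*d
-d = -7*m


Then:
a = 4/3
d = -5/6
m = -5/42
r = -1/6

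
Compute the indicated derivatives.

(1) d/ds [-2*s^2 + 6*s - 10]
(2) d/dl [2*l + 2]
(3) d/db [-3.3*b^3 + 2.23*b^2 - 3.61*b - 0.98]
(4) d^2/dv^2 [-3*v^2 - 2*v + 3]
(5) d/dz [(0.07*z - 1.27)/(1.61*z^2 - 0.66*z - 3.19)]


(1) = 6 - 4*s
(2) = 2
(3) = -9.9*b^2 + 4.46*b - 3.61
(4) = -6
(5) = (-0.1127*z^2 + 4.0894*z - 1.0615)/(2.5921*z^4 - 2.1252*z^3 - 9.8362*z^2 + 4.2108*z + 10.1761)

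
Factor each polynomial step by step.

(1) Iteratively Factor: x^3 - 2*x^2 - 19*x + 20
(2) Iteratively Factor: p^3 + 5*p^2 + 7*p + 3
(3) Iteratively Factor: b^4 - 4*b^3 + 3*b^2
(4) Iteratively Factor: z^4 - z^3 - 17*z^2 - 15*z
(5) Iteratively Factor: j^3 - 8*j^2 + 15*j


(1) = (x + 4)*(x^2 - 6*x + 5) = (x - 5)*(x + 4)*(x - 1)
(2) = (p + 3)*(p^2 + 2*p + 1) = (p + 1)*(p + 3)*(p + 1)
(3) = (b - 1)*(b^3 - 3*b^2) = b*(b - 1)*(b^2 - 3*b) = b^2*(b - 1)*(b - 3)
(4) = (z + 3)*(z^3 - 4*z^2 - 5*z) = (z - 5)*(z + 3)*(z^2 + z) = z*(z - 5)*(z + 3)*(z + 1)
(5) = (j - 3)*(j^2 - 5*j) = j*(j - 3)*(j - 5)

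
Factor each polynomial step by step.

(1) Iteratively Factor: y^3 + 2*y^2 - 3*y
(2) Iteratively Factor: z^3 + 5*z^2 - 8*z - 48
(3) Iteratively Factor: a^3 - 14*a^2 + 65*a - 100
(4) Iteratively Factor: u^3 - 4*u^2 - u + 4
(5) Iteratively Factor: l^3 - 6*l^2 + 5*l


(1) = (y - 1)*(y^2 + 3*y) = (y - 1)*(y + 3)*(y)
(2) = (z + 4)*(z^2 + z - 12) = (z - 3)*(z + 4)*(z + 4)
(3) = (a - 4)*(a^2 - 10*a + 25) = (a - 5)*(a - 4)*(a - 5)
(4) = (u - 1)*(u^2 - 3*u - 4) = (u - 4)*(u - 1)*(u + 1)
(5) = (l - 1)*(l^2 - 5*l) = (l - 5)*(l - 1)*(l)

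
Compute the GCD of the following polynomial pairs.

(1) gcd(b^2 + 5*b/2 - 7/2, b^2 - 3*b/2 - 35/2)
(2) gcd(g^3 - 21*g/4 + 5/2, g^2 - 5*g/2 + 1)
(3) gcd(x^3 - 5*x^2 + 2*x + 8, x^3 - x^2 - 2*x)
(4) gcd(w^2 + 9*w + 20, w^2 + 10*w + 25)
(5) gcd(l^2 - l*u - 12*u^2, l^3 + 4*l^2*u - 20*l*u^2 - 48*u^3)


(1) = gcd((b - 1)*(b + 7/2), (b - 5)*(b + 7/2)) = b + 7/2
(2) = gcd((g - 2)*(g - 1/2)*(g + 5/2), (g - 2)*(g - 1/2)) = g^2 - 5*g/2 + 1
(3) = x^2 - x - 2
(4) = w + 5
(5) = -l + 4*u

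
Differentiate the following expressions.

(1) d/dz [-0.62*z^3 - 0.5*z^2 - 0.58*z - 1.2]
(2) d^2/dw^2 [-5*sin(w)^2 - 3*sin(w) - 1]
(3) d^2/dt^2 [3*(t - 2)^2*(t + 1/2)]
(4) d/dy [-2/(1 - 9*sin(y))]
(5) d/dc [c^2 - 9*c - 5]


(1) = -1.86*z^2 - 1.0*z - 0.58
(2) = 3*sin(w) - 10*cos(2*w)
(3) = 18*t - 21
(4) = -18*cos(y)/(9*sin(y) - 1)^2
(5) = 2*c - 9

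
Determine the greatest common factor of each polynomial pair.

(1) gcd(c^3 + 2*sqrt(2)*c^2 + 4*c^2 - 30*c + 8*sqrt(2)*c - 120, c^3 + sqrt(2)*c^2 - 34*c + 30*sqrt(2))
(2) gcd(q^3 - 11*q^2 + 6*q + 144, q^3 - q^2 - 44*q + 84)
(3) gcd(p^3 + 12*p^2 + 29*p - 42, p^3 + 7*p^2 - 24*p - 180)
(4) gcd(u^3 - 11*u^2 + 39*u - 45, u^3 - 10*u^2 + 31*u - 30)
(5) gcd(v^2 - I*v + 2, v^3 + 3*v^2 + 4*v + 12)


(1) = c^2 + 2*sqrt(2)*c - 30
(2) = q - 6
(3) = gcd((p - 1)*(p + 6)*(p + 7), (p - 5)*(p + 6)^2) = p + 6
(4) = gcd((u - 5)*(u - 3)^2, (u - 5)*(u - 3)*(u - 2)) = u^2 - 8*u + 15
(5) = v - 2*I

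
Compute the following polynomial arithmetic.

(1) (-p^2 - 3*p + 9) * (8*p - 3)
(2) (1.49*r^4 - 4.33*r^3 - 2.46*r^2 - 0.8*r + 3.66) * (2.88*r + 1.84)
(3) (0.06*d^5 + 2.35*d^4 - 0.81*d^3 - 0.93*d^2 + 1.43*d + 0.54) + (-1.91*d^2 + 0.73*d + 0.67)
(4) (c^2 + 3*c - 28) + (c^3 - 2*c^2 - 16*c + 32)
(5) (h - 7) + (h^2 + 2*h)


(1) = -8*p^3 - 21*p^2 + 81*p - 27
(2) = 4.2912*r^5 - 9.7288*r^4 - 15.052*r^3 - 6.8304*r^2 + 9.0688*r + 6.7344
(3) = 0.06*d^5 + 2.35*d^4 - 0.81*d^3 - 2.84*d^2 + 2.16*d + 1.21
(4) = c^3 - c^2 - 13*c + 4
(5) = h^2 + 3*h - 7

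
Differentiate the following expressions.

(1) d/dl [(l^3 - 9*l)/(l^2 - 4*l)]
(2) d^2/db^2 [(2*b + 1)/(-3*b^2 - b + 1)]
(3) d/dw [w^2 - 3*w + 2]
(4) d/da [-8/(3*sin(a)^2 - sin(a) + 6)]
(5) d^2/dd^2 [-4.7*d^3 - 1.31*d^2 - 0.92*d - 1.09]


(1) = (l^2 - 8*l + 9)/(l^2 - 8*l + 16)
(2) = 2*(-(2*b + 1)*(6*b + 1)^2 + (18*b + 5)*(3*b^2 + b - 1))/(3*b^2 + b - 1)^3
(3) = 2*w - 3
(4) = 8*(6*sin(a) - 1)*cos(a)/(3*sin(a)^2 - sin(a) + 6)^2
(5) = -28.2*d - 2.62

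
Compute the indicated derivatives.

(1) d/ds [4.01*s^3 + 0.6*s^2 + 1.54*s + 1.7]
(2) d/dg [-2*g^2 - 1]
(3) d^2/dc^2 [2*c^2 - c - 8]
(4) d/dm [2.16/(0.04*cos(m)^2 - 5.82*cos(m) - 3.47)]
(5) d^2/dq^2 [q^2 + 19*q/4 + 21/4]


(1) = 12.03*s^2 + 1.2*s + 1.54
(2) = -4*g
(3) = 4
(4) = (0.1728*cos(m) - 12.5712)*sin(m)/(-0.04*cos(m)^2 + 5.82*cos(m) + 3.47)^2
(5) = 2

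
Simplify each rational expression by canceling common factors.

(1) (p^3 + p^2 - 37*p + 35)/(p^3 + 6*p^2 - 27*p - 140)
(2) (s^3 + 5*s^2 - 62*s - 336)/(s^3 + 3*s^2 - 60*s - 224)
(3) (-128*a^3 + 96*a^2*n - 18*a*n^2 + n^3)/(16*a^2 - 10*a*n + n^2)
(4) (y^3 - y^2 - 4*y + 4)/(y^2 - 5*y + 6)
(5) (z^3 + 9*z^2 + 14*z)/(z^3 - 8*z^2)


(1) = (p - 1)/(p + 4)
(2) = (s + 6)/(s + 4)
(3) = -8*a + n
(4) = (y^2 + y - 2)/(y - 3)
(5) = (z^2 + 9*z + 14)/(z^2 - 8*z)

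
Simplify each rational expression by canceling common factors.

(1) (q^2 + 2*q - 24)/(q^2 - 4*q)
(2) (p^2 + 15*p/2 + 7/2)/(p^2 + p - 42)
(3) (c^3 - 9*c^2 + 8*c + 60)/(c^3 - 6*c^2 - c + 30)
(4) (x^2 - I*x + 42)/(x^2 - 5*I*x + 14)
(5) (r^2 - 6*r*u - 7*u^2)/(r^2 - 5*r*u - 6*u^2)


(1) = (q + 6)/q
(2) = (2*p + 1)/(2*p - 12)
(3) = (c - 6)/(c - 3)
(4) = (x + 6*I)/(x + 2*I)
(5) = (r - 7*u)/(r - 6*u)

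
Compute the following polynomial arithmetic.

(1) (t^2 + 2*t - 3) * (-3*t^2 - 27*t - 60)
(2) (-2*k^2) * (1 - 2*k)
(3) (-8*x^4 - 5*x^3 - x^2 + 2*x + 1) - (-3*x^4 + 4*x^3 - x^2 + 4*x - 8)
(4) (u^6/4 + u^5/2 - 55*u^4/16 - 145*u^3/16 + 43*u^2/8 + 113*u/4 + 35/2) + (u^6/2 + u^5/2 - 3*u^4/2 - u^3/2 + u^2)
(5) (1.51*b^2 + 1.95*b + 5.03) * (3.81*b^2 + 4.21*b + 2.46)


(1) = -3*t^4 - 33*t^3 - 105*t^2 - 39*t + 180
(2) = 4*k^3 - 2*k^2
(3) = -5*x^4 - 9*x^3 - 2*x + 9
(4) = 3*u^6/4 + u^5 - 79*u^4/16 - 153*u^3/16 + 51*u^2/8 + 113*u/4 + 35/2
(5) = 5.7531*b^4 + 13.7866*b^3 + 31.0884*b^2 + 25.9733*b + 12.3738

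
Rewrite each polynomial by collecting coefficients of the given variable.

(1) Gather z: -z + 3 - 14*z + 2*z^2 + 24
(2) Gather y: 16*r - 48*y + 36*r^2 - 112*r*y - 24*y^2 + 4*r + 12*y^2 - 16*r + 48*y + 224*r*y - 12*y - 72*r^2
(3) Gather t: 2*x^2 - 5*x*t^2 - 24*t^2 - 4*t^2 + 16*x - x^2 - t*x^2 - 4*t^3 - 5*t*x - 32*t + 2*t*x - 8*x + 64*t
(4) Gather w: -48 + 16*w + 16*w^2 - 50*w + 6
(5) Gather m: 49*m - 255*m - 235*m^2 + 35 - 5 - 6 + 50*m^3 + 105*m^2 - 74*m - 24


(1) = 2*z^2 - 15*z + 27
(2) = -36*r^2 + 4*r - 12*y^2 + y*(112*r - 12)
(3) = -4*t^3 + t^2*(-5*x - 28) + t*(-x^2 - 3*x + 32) + x^2 + 8*x
(4) = 16*w^2 - 34*w - 42
(5) = 50*m^3 - 130*m^2 - 280*m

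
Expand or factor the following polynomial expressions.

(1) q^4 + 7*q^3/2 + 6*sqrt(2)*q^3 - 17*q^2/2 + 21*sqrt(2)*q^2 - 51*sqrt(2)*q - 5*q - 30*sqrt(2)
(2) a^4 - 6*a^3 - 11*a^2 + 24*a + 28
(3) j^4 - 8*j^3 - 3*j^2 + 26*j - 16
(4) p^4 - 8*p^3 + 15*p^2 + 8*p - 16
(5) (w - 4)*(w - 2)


(1) = (q - 2)*(q + 1/2)*(q + 5)*(q + 6*sqrt(2))
(2) = (a - 7)*(a - 2)*(a + 1)*(a + 2)
(3) = (j - 8)*(j - 1)^2*(j + 2)
(4) = (p - 4)^2*(p - 1)*(p + 1)
(5) = w^2 - 6*w + 8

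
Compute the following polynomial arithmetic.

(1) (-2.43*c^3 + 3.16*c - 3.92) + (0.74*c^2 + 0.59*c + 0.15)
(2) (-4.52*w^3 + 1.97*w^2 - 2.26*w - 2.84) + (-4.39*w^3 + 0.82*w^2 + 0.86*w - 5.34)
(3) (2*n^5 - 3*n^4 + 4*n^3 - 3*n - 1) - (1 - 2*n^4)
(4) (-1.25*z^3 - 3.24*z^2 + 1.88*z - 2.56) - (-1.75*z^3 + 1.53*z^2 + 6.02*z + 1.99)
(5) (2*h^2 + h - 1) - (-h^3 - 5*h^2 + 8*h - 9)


(1) = -2.43*c^3 + 0.74*c^2 + 3.75*c - 3.77
(2) = -8.91*w^3 + 2.79*w^2 - 1.4*w - 8.18
(3) = 2*n^5 - n^4 + 4*n^3 - 3*n - 2
(4) = 0.5*z^3 - 4.77*z^2 - 4.14*z - 4.55
(5) = h^3 + 7*h^2 - 7*h + 8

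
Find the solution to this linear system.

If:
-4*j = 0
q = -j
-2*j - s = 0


Then:
j = 0
q = 0
s = 0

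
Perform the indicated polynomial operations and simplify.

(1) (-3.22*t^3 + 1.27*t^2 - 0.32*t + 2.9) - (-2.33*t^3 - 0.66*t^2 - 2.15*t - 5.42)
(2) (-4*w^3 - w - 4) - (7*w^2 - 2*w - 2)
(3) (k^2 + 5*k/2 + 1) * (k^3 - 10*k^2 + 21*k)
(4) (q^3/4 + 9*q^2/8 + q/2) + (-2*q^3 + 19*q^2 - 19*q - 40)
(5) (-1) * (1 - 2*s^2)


(1) = -0.89*t^3 + 1.93*t^2 + 1.83*t + 8.32
(2) = -4*w^3 - 7*w^2 + w - 2
(3) = k^5 - 15*k^4/2 - 3*k^3 + 85*k^2/2 + 21*k
(4) = -7*q^3/4 + 161*q^2/8 - 37*q/2 - 40
(5) = 2*s^2 - 1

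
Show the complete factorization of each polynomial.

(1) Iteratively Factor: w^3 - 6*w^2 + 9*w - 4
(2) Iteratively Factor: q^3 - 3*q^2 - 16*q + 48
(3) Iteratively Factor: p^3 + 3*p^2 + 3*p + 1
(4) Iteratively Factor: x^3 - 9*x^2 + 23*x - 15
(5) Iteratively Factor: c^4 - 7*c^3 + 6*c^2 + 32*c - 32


(1) = (w - 1)*(w^2 - 5*w + 4) = (w - 1)^2*(w - 4)
(2) = (q - 3)*(q^2 - 16) = (q - 3)*(q + 4)*(q - 4)
(3) = (p + 1)*(p^2 + 2*p + 1) = (p + 1)^2*(p + 1)
(4) = (x - 5)*(x^2 - 4*x + 3) = (x - 5)*(x - 1)*(x - 3)
(5) = (c - 1)*(c^3 - 6*c^2 + 32) = (c - 4)*(c - 1)*(c^2 - 2*c - 8) = (c - 4)*(c - 1)*(c + 2)*(c - 4)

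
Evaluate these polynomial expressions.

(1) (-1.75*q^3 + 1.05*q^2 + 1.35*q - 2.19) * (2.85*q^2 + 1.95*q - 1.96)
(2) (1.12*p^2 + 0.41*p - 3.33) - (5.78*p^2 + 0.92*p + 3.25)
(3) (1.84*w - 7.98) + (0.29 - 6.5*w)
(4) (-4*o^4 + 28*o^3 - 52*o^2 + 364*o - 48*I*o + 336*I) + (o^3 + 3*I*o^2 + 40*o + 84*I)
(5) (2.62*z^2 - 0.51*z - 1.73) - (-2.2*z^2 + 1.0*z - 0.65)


(1) = -4.9875*q^5 - 0.42*q^4 + 9.325*q^3 - 5.667*q^2 - 6.9165*q + 4.2924
(2) = -4.66*p^2 - 0.51*p - 6.58
(3) = -4.66*w - 7.69
(4) = -4*o^4 + 29*o^3 - 52*o^2 + 3*I*o^2 + 404*o - 48*I*o + 420*I
(5) = 4.82*z^2 - 1.51*z - 1.08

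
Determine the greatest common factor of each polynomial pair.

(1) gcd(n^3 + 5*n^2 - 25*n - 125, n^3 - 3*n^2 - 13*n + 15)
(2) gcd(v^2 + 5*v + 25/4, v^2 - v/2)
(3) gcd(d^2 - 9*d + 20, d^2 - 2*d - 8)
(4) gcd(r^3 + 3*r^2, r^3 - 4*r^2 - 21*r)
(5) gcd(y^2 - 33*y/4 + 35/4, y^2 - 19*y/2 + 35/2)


(1) = gcd((n - 5)*(n + 5)^2, (n - 5)*(n - 1)*(n + 3)) = n - 5
(2) = 1
(3) = d - 4
(4) = gcd(r^2*(r + 3), r*(r - 7)*(r + 3)) = r^2 + 3*r
(5) = gcd((y - 7)*(y - 5/4), (y - 7)*(y - 5/2)) = y - 7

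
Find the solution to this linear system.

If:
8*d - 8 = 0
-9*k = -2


Then:
d = 1
k = 2/9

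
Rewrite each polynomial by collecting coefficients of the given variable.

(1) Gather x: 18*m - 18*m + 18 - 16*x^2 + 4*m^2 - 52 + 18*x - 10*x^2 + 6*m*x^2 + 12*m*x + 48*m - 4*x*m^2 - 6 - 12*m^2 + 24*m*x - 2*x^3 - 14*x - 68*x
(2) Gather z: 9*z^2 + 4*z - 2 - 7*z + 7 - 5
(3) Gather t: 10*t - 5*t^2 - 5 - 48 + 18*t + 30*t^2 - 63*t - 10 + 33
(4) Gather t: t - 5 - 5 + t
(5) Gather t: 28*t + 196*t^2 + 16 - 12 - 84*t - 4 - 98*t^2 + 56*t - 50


(1) = -8*m^2 + 48*m - 2*x^3 + x^2*(6*m - 26) + x*(-4*m^2 + 36*m - 64) - 40
(2) = 9*z^2 - 3*z
(3) = 25*t^2 - 35*t - 30
(4) = 2*t - 10
(5) = 98*t^2 - 50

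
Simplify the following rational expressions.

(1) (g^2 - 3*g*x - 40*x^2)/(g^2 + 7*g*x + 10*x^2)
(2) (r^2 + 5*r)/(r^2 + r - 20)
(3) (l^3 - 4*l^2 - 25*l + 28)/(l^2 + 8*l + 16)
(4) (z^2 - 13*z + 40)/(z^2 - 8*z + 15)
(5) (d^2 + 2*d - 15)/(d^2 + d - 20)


(1) = (g - 8*x)/(g + 2*x)
(2) = r/(r - 4)
(3) = (l^2 - 8*l + 7)/(l + 4)
(4) = (z - 8)/(z - 3)
(5) = (d - 3)/(d - 4)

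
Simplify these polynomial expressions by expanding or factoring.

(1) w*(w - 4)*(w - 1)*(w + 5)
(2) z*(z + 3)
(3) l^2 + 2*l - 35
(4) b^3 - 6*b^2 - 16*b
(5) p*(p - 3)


(1) = w^4 - 21*w^2 + 20*w
(2) = z^2 + 3*z
(3) = (l - 5)*(l + 7)
(4) = b*(b - 8)*(b + 2)
(5) = p^2 - 3*p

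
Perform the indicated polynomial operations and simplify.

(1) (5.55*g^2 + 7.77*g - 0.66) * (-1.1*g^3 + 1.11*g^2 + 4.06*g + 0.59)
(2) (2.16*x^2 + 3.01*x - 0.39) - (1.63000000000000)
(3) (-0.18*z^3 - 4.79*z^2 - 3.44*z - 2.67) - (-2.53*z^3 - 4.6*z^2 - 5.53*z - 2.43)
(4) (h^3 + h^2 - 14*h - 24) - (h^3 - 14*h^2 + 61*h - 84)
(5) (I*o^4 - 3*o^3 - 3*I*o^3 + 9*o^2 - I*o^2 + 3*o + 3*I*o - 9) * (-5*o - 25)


(1) = -6.105*g^5 - 2.3865*g^4 + 31.8837*g^3 + 34.0881*g^2 + 1.9047*g - 0.3894
(2) = 2.16*x^2 + 3.01*x - 2.02
(3) = 2.35*z^3 - 0.19*z^2 + 2.09*z - 0.24
(4) = 15*h^2 - 75*h + 60
(5) = -5*I*o^5 + 15*o^4 - 10*I*o^4 + 30*o^3 + 80*I*o^3 - 240*o^2 + 10*I*o^2 - 30*o - 75*I*o + 225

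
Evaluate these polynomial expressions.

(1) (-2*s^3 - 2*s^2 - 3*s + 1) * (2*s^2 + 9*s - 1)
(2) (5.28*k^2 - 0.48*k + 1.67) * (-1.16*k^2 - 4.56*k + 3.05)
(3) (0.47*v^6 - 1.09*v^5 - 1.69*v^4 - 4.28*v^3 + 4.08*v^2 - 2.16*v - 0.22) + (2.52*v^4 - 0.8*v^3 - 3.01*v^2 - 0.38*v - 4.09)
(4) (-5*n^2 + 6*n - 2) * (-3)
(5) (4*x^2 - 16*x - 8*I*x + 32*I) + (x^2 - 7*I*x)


(1) = -4*s^5 - 22*s^4 - 22*s^3 - 23*s^2 + 12*s - 1
(2) = -6.1248*k^4 - 23.52*k^3 + 16.3556*k^2 - 9.0792*k + 5.0935
(3) = 0.47*v^6 - 1.09*v^5 + 0.83*v^4 - 5.08*v^3 + 1.07*v^2 - 2.54*v - 4.31
(4) = 15*n^2 - 18*n + 6
(5) = 5*x^2 - 16*x - 15*I*x + 32*I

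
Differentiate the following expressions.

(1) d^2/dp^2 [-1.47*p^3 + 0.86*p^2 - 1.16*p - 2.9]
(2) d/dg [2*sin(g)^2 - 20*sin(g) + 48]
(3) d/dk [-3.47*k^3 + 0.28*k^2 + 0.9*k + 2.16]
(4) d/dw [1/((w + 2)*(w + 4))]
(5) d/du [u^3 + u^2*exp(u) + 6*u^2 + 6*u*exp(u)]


(1) = 1.72 - 8.82*p
(2) = 4*(sin(g) - 5)*cos(g)
(3) = -10.41*k^2 + 0.56*k + 0.9
(4) = 2*(-w - 3)/(w^4 + 12*w^3 + 52*w^2 + 96*w + 64)
(5) = u^2*exp(u) + 3*u^2 + 8*u*exp(u) + 12*u + 6*exp(u)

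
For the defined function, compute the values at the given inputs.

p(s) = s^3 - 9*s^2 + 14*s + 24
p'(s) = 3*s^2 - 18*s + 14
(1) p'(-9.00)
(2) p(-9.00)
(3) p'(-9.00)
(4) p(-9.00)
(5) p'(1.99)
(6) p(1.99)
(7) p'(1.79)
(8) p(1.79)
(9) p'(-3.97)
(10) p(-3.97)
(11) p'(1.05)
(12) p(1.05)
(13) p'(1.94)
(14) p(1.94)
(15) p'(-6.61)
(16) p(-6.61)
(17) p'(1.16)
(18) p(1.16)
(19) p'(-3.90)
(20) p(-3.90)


(1) = 419.00
(2) = -1560.00
(3) = 419.00
(4) = -1560.00
(5) = -9.94
(6) = 24.10
(7) = -8.61
(8) = 25.96
(9) = 132.74
(10) = -236.00
(11) = -1.59
(12) = 29.94
(13) = -9.63
(14) = 24.59
(15) = 264.06
(16) = -750.57
(17) = -2.84
(18) = 29.69
(19) = 129.83
(20) = -226.81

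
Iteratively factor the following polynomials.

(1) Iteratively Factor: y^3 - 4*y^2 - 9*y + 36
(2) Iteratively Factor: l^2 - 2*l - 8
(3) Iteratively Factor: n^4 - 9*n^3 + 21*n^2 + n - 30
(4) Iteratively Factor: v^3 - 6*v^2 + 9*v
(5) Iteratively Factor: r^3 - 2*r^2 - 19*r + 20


(1) = (y - 4)*(y^2 - 9) = (y - 4)*(y - 3)*(y + 3)
(2) = (l + 2)*(l - 4)
(3) = (n + 1)*(n^3 - 10*n^2 + 31*n - 30) = (n - 2)*(n + 1)*(n^2 - 8*n + 15) = (n - 3)*(n - 2)*(n + 1)*(n - 5)
(4) = (v)*(v^2 - 6*v + 9) = v*(v - 3)*(v - 3)
(5) = (r - 1)*(r^2 - r - 20) = (r - 5)*(r - 1)*(r + 4)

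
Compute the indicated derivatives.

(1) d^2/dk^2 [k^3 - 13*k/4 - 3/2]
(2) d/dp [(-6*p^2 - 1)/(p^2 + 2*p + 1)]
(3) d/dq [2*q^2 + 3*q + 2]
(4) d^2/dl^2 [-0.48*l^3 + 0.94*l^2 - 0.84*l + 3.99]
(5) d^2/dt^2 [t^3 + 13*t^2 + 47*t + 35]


(1) = 6*k
(2) = 2*(1 - 6*p)/(p^3 + 3*p^2 + 3*p + 1)
(3) = 4*q + 3
(4) = 1.88 - 2.88*l
(5) = 6*t + 26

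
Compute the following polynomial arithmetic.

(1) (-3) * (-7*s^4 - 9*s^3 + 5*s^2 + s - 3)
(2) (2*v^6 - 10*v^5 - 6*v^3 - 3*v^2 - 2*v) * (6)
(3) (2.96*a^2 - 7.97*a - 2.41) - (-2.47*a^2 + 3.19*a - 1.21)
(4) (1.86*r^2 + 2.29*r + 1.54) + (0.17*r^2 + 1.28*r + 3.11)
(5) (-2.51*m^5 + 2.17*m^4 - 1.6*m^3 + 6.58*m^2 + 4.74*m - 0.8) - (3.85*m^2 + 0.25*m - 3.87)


(1) = 21*s^4 + 27*s^3 - 15*s^2 - 3*s + 9
(2) = 12*v^6 - 60*v^5 - 36*v^3 - 18*v^2 - 12*v
(3) = 5.43*a^2 - 11.16*a - 1.2
(4) = 2.03*r^2 + 3.57*r + 4.65
(5) = -2.51*m^5 + 2.17*m^4 - 1.6*m^3 + 2.73*m^2 + 4.49*m + 3.07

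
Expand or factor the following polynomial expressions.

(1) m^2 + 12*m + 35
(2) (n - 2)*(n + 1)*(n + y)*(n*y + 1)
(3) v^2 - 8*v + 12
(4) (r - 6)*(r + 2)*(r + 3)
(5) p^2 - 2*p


(1) = (m + 5)*(m + 7)
(2) = n^4*y + n^3*y^2 - n^3*y + n^3 - n^2*y^2 - n^2*y - n^2 - 2*n*y^2 - n*y - 2*n - 2*y
(3) = (v - 6)*(v - 2)
(4) = r^3 - r^2 - 24*r - 36
(5) = p*(p - 2)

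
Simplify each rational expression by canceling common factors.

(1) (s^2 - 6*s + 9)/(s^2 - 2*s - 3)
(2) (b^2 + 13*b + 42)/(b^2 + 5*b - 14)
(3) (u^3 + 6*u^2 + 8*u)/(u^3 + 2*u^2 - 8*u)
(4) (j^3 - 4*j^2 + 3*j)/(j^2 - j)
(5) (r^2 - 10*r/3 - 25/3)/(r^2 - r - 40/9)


(1) = (s - 3)/(s + 1)
(2) = (b + 6)/(b - 2)
(3) = (u + 2)/(u - 2)
(4) = j - 3
(5) = (3*r - 15)/(3*r - 8)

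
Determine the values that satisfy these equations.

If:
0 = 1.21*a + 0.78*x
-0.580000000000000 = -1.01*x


Then:
a = -0.37
x = 0.57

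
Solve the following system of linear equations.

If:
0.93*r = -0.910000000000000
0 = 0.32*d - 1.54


Then:
d = 4.81
r = -0.98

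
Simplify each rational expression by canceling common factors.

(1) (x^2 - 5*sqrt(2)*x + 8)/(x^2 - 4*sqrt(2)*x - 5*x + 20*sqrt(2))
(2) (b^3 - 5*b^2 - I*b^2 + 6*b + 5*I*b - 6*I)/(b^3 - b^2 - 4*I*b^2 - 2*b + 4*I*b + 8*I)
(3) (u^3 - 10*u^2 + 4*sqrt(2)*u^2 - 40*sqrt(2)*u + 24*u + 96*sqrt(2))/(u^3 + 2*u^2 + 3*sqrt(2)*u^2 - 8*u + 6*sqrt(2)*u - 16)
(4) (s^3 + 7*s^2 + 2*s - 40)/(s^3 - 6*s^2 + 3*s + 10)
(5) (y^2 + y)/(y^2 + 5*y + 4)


(1) = (x - sqrt(2))/(x - 5)
(2) = (b^2 + b*(-3 - I) + 3*I)/(b^2 + b*(1 - 4*I) - 4*I)
(3) = (u^2 - 10*u + 24)/(u^2 + u*(2 - sqrt(2)) - 2*sqrt(2))
(4) = (s^2 + 9*s + 20)/(s^2 - 4*s - 5)
(5) = y/(y + 4)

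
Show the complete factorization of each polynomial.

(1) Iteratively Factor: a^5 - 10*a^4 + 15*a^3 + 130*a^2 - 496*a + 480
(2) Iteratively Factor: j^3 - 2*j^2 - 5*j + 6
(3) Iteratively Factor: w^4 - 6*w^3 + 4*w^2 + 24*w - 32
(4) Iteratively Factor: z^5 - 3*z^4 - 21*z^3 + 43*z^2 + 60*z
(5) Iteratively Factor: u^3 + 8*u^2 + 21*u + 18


(1) = (a - 5)*(a^4 - 5*a^3 - 10*a^2 + 80*a - 96) = (a - 5)*(a - 4)*(a^3 - a^2 - 14*a + 24) = (a - 5)*(a - 4)*(a - 2)*(a^2 + a - 12) = (a - 5)*(a - 4)*(a - 2)*(a + 4)*(a - 3)
(2) = (j - 3)*(j^2 + j - 2) = (j - 3)*(j + 2)*(j - 1)
(3) = (w + 2)*(w^3 - 8*w^2 + 20*w - 16) = (w - 2)*(w + 2)*(w^2 - 6*w + 8) = (w - 4)*(w - 2)*(w + 2)*(w - 2)
(4) = (z - 5)*(z^4 + 2*z^3 - 11*z^2 - 12*z) = (z - 5)*(z - 3)*(z^3 + 5*z^2 + 4*z) = (z - 5)*(z - 3)*(z + 4)*(z^2 + z) = z*(z - 5)*(z - 3)*(z + 4)*(z + 1)
(5) = (u + 3)*(u^2 + 5*u + 6) = (u + 2)*(u + 3)*(u + 3)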